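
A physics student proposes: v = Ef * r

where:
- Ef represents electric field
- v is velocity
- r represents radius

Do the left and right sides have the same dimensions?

No

Ef (electric field) has dimensions [I^-1 L M T^-3].
v (velocity) has dimensions [L T^-1].
r (radius) has dimensions [L].

Left side: [L T^-1]
Right side: [I^-1 L^2 M T^-3]

The two sides have different dimensions, so the equation is NOT dimensionally consistent.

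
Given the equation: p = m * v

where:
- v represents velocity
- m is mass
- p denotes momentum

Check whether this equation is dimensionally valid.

Yes

v (velocity) has dimensions [L T^-1].
m (mass) has dimensions [M].
p (momentum) has dimensions [L M T^-1].

Left side: [L M T^-1]
Right side: [L M T^-1]

Both sides have the same dimensions, so the equation is dimensionally consistent.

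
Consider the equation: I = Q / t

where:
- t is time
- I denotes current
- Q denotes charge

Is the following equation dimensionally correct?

Yes

t (time) has dimensions [T].
I (current) has dimensions [I].
Q (charge) has dimensions [I T].

Left side: [I]
Right side: [I]

Both sides have the same dimensions, so the equation is dimensionally consistent.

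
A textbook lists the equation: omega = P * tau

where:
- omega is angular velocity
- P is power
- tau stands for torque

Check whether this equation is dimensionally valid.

No

omega (angular velocity) has dimensions [T^-1].
P (power) has dimensions [L^2 M T^-3].
tau (torque) has dimensions [L^2 M T^-2].

Left side: [T^-1]
Right side: [L^4 M^2 T^-5]

The two sides have different dimensions, so the equation is NOT dimensionally consistent.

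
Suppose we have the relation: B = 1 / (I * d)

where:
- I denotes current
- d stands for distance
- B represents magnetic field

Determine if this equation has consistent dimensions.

No

I (current) has dimensions [I].
d (distance) has dimensions [L].
B (magnetic field) has dimensions [I^-1 M T^-2].

Left side: [I^-1 M T^-2]
Right side: [I^-1 L^-1]

The two sides have different dimensions, so the equation is NOT dimensionally consistent.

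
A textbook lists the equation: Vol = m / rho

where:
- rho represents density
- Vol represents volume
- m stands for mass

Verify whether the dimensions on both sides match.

Yes

rho (density) has dimensions [L^-3 M].
Vol (volume) has dimensions [L^3].
m (mass) has dimensions [M].

Left side: [L^3]
Right side: [L^3]

Both sides have the same dimensions, so the equation is dimensionally consistent.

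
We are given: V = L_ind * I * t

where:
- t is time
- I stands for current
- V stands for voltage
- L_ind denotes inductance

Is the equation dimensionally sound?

No

t (time) has dimensions [T].
I (current) has dimensions [I].
V (voltage) has dimensions [I^-1 L^2 M T^-3].
L_ind (inductance) has dimensions [I^-2 L^2 M T^-2].

Left side: [I^-1 L^2 M T^-3]
Right side: [I^-1 L^2 M T^-1]

The two sides have different dimensions, so the equation is NOT dimensionally consistent.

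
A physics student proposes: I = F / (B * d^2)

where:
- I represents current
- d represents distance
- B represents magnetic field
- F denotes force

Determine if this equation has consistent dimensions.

No

I (current) has dimensions [I].
d (distance) has dimensions [L].
B (magnetic field) has dimensions [I^-1 M T^-2].
F (force) has dimensions [L M T^-2].

Left side: [I]
Right side: [I L^-1]

The two sides have different dimensions, so the equation is NOT dimensionally consistent.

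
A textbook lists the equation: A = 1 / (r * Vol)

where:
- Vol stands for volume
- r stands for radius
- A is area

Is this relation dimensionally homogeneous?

No

Vol (volume) has dimensions [L^3].
r (radius) has dimensions [L].
A (area) has dimensions [L^2].

Left side: [L^2]
Right side: [L^-4]

The two sides have different dimensions, so the equation is NOT dimensionally consistent.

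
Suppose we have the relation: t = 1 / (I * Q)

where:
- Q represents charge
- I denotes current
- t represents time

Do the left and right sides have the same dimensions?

No

Q (charge) has dimensions [I T].
I (current) has dimensions [I].
t (time) has dimensions [T].

Left side: [T]
Right side: [I^-2 T^-1]

The two sides have different dimensions, so the equation is NOT dimensionally consistent.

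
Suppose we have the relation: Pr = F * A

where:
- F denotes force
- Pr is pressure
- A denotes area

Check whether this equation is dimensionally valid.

No

F (force) has dimensions [L M T^-2].
Pr (pressure) has dimensions [L^-1 M T^-2].
A (area) has dimensions [L^2].

Left side: [L^-1 M T^-2]
Right side: [L^3 M T^-2]

The two sides have different dimensions, so the equation is NOT dimensionally consistent.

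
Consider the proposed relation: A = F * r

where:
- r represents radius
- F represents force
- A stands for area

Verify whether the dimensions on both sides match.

No

r (radius) has dimensions [L].
F (force) has dimensions [L M T^-2].
A (area) has dimensions [L^2].

Left side: [L^2]
Right side: [L^2 M T^-2]

The two sides have different dimensions, so the equation is NOT dimensionally consistent.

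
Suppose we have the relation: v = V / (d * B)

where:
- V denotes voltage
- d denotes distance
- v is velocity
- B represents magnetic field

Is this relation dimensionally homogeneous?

Yes

V (voltage) has dimensions [I^-1 L^2 M T^-3].
d (distance) has dimensions [L].
v (velocity) has dimensions [L T^-1].
B (magnetic field) has dimensions [I^-1 M T^-2].

Left side: [L T^-1]
Right side: [L T^-1]

Both sides have the same dimensions, so the equation is dimensionally consistent.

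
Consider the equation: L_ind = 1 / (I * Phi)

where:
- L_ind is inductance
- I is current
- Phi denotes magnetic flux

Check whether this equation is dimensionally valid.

No

L_ind (inductance) has dimensions [I^-2 L^2 M T^-2].
I (current) has dimensions [I].
Phi (magnetic flux) has dimensions [I^-1 L^2 M T^-2].

Left side: [I^-2 L^2 M T^-2]
Right side: [L^-2 M^-1 T^2]

The two sides have different dimensions, so the equation is NOT dimensionally consistent.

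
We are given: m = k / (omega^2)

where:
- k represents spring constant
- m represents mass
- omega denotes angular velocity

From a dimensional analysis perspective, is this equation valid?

Yes

k (spring constant) has dimensions [M T^-2].
m (mass) has dimensions [M].
omega (angular velocity) has dimensions [T^-1].

Left side: [M]
Right side: [M]

Both sides have the same dimensions, so the equation is dimensionally consistent.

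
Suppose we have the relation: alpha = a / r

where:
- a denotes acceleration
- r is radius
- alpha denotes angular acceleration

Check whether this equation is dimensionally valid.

Yes

a (acceleration) has dimensions [L T^-2].
r (radius) has dimensions [L].
alpha (angular acceleration) has dimensions [T^-2].

Left side: [T^-2]
Right side: [T^-2]

Both sides have the same dimensions, so the equation is dimensionally consistent.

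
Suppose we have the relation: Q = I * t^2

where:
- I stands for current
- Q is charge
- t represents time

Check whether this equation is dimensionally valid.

No

I (current) has dimensions [I].
Q (charge) has dimensions [I T].
t (time) has dimensions [T].

Left side: [I T]
Right side: [I T^2]

The two sides have different dimensions, so the equation is NOT dimensionally consistent.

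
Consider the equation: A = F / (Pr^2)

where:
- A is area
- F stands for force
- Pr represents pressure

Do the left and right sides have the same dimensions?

No

A (area) has dimensions [L^2].
F (force) has dimensions [L M T^-2].
Pr (pressure) has dimensions [L^-1 M T^-2].

Left side: [L^2]
Right side: [L^3 M^-1 T^2]

The two sides have different dimensions, so the equation is NOT dimensionally consistent.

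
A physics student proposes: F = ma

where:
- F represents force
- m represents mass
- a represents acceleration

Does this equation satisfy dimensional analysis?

Yes

F (force) has dimensions [L M T^-2].
m (mass) has dimensions [M].
a (acceleration) has dimensions [L T^-2].

Left side: [L M T^-2]
Right side: [L M T^-2]

Both sides have the same dimensions, so the equation is dimensionally consistent.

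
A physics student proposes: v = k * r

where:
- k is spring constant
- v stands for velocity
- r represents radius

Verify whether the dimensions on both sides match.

No

k (spring constant) has dimensions [M T^-2].
v (velocity) has dimensions [L T^-1].
r (radius) has dimensions [L].

Left side: [L T^-1]
Right side: [L M T^-2]

The two sides have different dimensions, so the equation is NOT dimensionally consistent.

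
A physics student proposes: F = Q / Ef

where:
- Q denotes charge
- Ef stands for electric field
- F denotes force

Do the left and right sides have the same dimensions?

No

Q (charge) has dimensions [I T].
Ef (electric field) has dimensions [I^-1 L M T^-3].
F (force) has dimensions [L M T^-2].

Left side: [L M T^-2]
Right side: [I^2 L^-1 M^-1 T^4]

The two sides have different dimensions, so the equation is NOT dimensionally consistent.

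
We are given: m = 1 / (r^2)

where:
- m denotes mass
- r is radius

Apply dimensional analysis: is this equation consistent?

No

m (mass) has dimensions [M].
r (radius) has dimensions [L].

Left side: [M]
Right side: [L^-2]

The two sides have different dimensions, so the equation is NOT dimensionally consistent.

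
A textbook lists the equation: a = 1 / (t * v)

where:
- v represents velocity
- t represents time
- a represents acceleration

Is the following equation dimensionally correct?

No

v (velocity) has dimensions [L T^-1].
t (time) has dimensions [T].
a (acceleration) has dimensions [L T^-2].

Left side: [L T^-2]
Right side: [L^-1]

The two sides have different dimensions, so the equation is NOT dimensionally consistent.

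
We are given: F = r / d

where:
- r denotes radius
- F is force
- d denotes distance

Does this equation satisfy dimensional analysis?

No

r (radius) has dimensions [L].
F (force) has dimensions [L M T^-2].
d (distance) has dimensions [L].

Left side: [L M T^-2]
Right side: [dimensionless]

The two sides have different dimensions, so the equation is NOT dimensionally consistent.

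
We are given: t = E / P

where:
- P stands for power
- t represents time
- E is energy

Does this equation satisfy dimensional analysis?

Yes

P (power) has dimensions [L^2 M T^-3].
t (time) has dimensions [T].
E (energy) has dimensions [L^2 M T^-2].

Left side: [T]
Right side: [T]

Both sides have the same dimensions, so the equation is dimensionally consistent.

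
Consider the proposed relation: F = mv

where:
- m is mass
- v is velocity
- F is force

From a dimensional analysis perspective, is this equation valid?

No

m (mass) has dimensions [M].
v (velocity) has dimensions [L T^-1].
F (force) has dimensions [L M T^-2].

Left side: [L M T^-2]
Right side: [L M T^-1]

The two sides have different dimensions, so the equation is NOT dimensionally consistent.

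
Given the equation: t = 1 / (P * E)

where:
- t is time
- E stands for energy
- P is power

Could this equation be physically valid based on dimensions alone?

No

t (time) has dimensions [T].
E (energy) has dimensions [L^2 M T^-2].
P (power) has dimensions [L^2 M T^-3].

Left side: [T]
Right side: [L^-4 M^-2 T^5]

The two sides have different dimensions, so the equation is NOT dimensionally consistent.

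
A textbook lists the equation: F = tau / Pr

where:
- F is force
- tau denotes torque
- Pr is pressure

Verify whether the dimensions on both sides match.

No

F (force) has dimensions [L M T^-2].
tau (torque) has dimensions [L^2 M T^-2].
Pr (pressure) has dimensions [L^-1 M T^-2].

Left side: [L M T^-2]
Right side: [L^3]

The two sides have different dimensions, so the equation is NOT dimensionally consistent.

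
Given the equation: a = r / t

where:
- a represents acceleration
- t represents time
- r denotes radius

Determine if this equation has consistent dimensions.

No

a (acceleration) has dimensions [L T^-2].
t (time) has dimensions [T].
r (radius) has dimensions [L].

Left side: [L T^-2]
Right side: [L T^-1]

The two sides have different dimensions, so the equation is NOT dimensionally consistent.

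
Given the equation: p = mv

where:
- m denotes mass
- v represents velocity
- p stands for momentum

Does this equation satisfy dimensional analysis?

Yes

m (mass) has dimensions [M].
v (velocity) has dimensions [L T^-1].
p (momentum) has dimensions [L M T^-1].

Left side: [L M T^-1]
Right side: [L M T^-1]

Both sides have the same dimensions, so the equation is dimensionally consistent.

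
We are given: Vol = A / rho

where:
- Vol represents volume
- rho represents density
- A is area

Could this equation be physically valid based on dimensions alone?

No

Vol (volume) has dimensions [L^3].
rho (density) has dimensions [L^-3 M].
A (area) has dimensions [L^2].

Left side: [L^3]
Right side: [L^5 M^-1]

The two sides have different dimensions, so the equation is NOT dimensionally consistent.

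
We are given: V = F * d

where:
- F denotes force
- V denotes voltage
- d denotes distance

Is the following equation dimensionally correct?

No

F (force) has dimensions [L M T^-2].
V (voltage) has dimensions [I^-1 L^2 M T^-3].
d (distance) has dimensions [L].

Left side: [I^-1 L^2 M T^-3]
Right side: [L^2 M T^-2]

The two sides have different dimensions, so the equation is NOT dimensionally consistent.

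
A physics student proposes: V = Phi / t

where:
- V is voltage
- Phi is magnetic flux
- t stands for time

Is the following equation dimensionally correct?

Yes

V (voltage) has dimensions [I^-1 L^2 M T^-3].
Phi (magnetic flux) has dimensions [I^-1 L^2 M T^-2].
t (time) has dimensions [T].

Left side: [I^-1 L^2 M T^-3]
Right side: [I^-1 L^2 M T^-3]

Both sides have the same dimensions, so the equation is dimensionally consistent.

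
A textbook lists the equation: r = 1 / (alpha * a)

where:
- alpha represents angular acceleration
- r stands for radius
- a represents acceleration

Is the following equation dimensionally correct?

No

alpha (angular acceleration) has dimensions [T^-2].
r (radius) has dimensions [L].
a (acceleration) has dimensions [L T^-2].

Left side: [L]
Right side: [L^-1 T^4]

The two sides have different dimensions, so the equation is NOT dimensionally consistent.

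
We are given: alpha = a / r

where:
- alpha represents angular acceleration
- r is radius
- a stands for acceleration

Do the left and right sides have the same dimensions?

Yes

alpha (angular acceleration) has dimensions [T^-2].
r (radius) has dimensions [L].
a (acceleration) has dimensions [L T^-2].

Left side: [T^-2]
Right side: [T^-2]

Both sides have the same dimensions, so the equation is dimensionally consistent.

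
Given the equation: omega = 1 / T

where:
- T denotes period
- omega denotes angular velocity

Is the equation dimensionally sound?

Yes

T (period) has dimensions [T].
omega (angular velocity) has dimensions [T^-1].

Left side: [T^-1]
Right side: [T^-1]

Both sides have the same dimensions, so the equation is dimensionally consistent.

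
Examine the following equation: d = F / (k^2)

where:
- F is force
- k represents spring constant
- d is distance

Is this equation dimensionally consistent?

No

F (force) has dimensions [L M T^-2].
k (spring constant) has dimensions [M T^-2].
d (distance) has dimensions [L].

Left side: [L]
Right side: [L M^-1 T^2]

The two sides have different dimensions, so the equation is NOT dimensionally consistent.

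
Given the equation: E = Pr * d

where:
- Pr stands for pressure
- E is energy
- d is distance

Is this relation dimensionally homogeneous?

No

Pr (pressure) has dimensions [L^-1 M T^-2].
E (energy) has dimensions [L^2 M T^-2].
d (distance) has dimensions [L].

Left side: [L^2 M T^-2]
Right side: [M T^-2]

The two sides have different dimensions, so the equation is NOT dimensionally consistent.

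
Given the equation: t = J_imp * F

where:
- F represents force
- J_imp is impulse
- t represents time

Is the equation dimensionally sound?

No

F (force) has dimensions [L M T^-2].
J_imp (impulse) has dimensions [L M T^-1].
t (time) has dimensions [T].

Left side: [T]
Right side: [L^2 M^2 T^-3]

The two sides have different dimensions, so the equation is NOT dimensionally consistent.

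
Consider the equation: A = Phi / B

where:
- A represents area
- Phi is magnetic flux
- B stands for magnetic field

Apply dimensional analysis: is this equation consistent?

Yes

A (area) has dimensions [L^2].
Phi (magnetic flux) has dimensions [I^-1 L^2 M T^-2].
B (magnetic field) has dimensions [I^-1 M T^-2].

Left side: [L^2]
Right side: [L^2]

Both sides have the same dimensions, so the equation is dimensionally consistent.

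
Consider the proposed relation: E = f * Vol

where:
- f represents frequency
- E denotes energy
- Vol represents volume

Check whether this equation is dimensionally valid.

No

f (frequency) has dimensions [T^-1].
E (energy) has dimensions [L^2 M T^-2].
Vol (volume) has dimensions [L^3].

Left side: [L^2 M T^-2]
Right side: [L^3 T^-1]

The two sides have different dimensions, so the equation is NOT dimensionally consistent.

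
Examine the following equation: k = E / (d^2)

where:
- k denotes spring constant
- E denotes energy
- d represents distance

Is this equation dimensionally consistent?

Yes

k (spring constant) has dimensions [M T^-2].
E (energy) has dimensions [L^2 M T^-2].
d (distance) has dimensions [L].

Left side: [M T^-2]
Right side: [M T^-2]

Both sides have the same dimensions, so the equation is dimensionally consistent.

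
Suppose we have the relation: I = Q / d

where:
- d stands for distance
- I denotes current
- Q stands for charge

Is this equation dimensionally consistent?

No

d (distance) has dimensions [L].
I (current) has dimensions [I].
Q (charge) has dimensions [I T].

Left side: [I]
Right side: [I L^-1 T]

The two sides have different dimensions, so the equation is NOT dimensionally consistent.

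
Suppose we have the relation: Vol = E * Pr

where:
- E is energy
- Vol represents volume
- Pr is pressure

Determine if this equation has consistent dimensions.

No

E (energy) has dimensions [L^2 M T^-2].
Vol (volume) has dimensions [L^3].
Pr (pressure) has dimensions [L^-1 M T^-2].

Left side: [L^3]
Right side: [L M^2 T^-4]

The two sides have different dimensions, so the equation is NOT dimensionally consistent.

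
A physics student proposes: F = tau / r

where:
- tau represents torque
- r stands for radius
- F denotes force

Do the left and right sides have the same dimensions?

Yes

tau (torque) has dimensions [L^2 M T^-2].
r (radius) has dimensions [L].
F (force) has dimensions [L M T^-2].

Left side: [L M T^-2]
Right side: [L M T^-2]

Both sides have the same dimensions, so the equation is dimensionally consistent.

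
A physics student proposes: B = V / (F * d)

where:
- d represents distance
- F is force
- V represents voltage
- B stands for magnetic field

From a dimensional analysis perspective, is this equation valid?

No

d (distance) has dimensions [L].
F (force) has dimensions [L M T^-2].
V (voltage) has dimensions [I^-1 L^2 M T^-3].
B (magnetic field) has dimensions [I^-1 M T^-2].

Left side: [I^-1 M T^-2]
Right side: [I^-1 T^-1]

The two sides have different dimensions, so the equation is NOT dimensionally consistent.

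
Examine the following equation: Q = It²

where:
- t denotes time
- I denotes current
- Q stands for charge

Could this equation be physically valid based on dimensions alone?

No

t (time) has dimensions [T].
I (current) has dimensions [I].
Q (charge) has dimensions [I T].

Left side: [I T]
Right side: [I T^2]

The two sides have different dimensions, so the equation is NOT dimensionally consistent.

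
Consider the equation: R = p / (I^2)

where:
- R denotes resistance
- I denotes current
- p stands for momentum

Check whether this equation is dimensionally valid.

No

R (resistance) has dimensions [I^-2 L^2 M T^-3].
I (current) has dimensions [I].
p (momentum) has dimensions [L M T^-1].

Left side: [I^-2 L^2 M T^-3]
Right side: [I^-2 L M T^-1]

The two sides have different dimensions, so the equation is NOT dimensionally consistent.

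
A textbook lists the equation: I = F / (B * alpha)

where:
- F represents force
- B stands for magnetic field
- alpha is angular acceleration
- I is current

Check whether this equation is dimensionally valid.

No

F (force) has dimensions [L M T^-2].
B (magnetic field) has dimensions [I^-1 M T^-2].
alpha (angular acceleration) has dimensions [T^-2].
I (current) has dimensions [I].

Left side: [I]
Right side: [I L T^2]

The two sides have different dimensions, so the equation is NOT dimensionally consistent.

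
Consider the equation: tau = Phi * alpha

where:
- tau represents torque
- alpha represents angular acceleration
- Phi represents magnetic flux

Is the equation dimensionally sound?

No

tau (torque) has dimensions [L^2 M T^-2].
alpha (angular acceleration) has dimensions [T^-2].
Phi (magnetic flux) has dimensions [I^-1 L^2 M T^-2].

Left side: [L^2 M T^-2]
Right side: [I^-1 L^2 M T^-4]

The two sides have different dimensions, so the equation is NOT dimensionally consistent.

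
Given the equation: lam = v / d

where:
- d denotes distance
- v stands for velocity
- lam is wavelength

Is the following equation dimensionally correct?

No

d (distance) has dimensions [L].
v (velocity) has dimensions [L T^-1].
lam (wavelength) has dimensions [L].

Left side: [L]
Right side: [T^-1]

The two sides have different dimensions, so the equation is NOT dimensionally consistent.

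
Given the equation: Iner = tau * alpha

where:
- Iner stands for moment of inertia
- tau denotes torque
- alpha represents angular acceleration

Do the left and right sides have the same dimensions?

No

Iner (moment of inertia) has dimensions [L^2 M].
tau (torque) has dimensions [L^2 M T^-2].
alpha (angular acceleration) has dimensions [T^-2].

Left side: [L^2 M]
Right side: [L^2 M T^-4]

The two sides have different dimensions, so the equation is NOT dimensionally consistent.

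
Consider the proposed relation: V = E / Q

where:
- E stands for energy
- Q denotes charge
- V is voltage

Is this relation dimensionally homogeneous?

Yes

E (energy) has dimensions [L^2 M T^-2].
Q (charge) has dimensions [I T].
V (voltage) has dimensions [I^-1 L^2 M T^-3].

Left side: [I^-1 L^2 M T^-3]
Right side: [I^-1 L^2 M T^-3]

Both sides have the same dimensions, so the equation is dimensionally consistent.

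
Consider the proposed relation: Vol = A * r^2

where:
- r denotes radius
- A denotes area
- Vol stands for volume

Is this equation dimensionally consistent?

No

r (radius) has dimensions [L].
A (area) has dimensions [L^2].
Vol (volume) has dimensions [L^3].

Left side: [L^3]
Right side: [L^4]

The two sides have different dimensions, so the equation is NOT dimensionally consistent.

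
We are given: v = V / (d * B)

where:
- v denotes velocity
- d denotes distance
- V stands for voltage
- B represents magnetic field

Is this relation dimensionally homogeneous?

Yes

v (velocity) has dimensions [L T^-1].
d (distance) has dimensions [L].
V (voltage) has dimensions [I^-1 L^2 M T^-3].
B (magnetic field) has dimensions [I^-1 M T^-2].

Left side: [L T^-1]
Right side: [L T^-1]

Both sides have the same dimensions, so the equation is dimensionally consistent.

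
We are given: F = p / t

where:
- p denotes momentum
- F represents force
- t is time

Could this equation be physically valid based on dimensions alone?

Yes

p (momentum) has dimensions [L M T^-1].
F (force) has dimensions [L M T^-2].
t (time) has dimensions [T].

Left side: [L M T^-2]
Right side: [L M T^-2]

Both sides have the same dimensions, so the equation is dimensionally consistent.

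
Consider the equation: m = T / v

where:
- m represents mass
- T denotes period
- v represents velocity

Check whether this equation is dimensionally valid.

No

m (mass) has dimensions [M].
T (period) has dimensions [T].
v (velocity) has dimensions [L T^-1].

Left side: [M]
Right side: [L^-1 T^2]

The two sides have different dimensions, so the equation is NOT dimensionally consistent.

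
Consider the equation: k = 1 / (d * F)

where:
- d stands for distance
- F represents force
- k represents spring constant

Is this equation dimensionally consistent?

No

d (distance) has dimensions [L].
F (force) has dimensions [L M T^-2].
k (spring constant) has dimensions [M T^-2].

Left side: [M T^-2]
Right side: [L^-2 M^-1 T^2]

The two sides have different dimensions, so the equation is NOT dimensionally consistent.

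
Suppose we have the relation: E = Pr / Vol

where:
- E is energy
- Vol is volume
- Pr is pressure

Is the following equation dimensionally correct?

No

E (energy) has dimensions [L^2 M T^-2].
Vol (volume) has dimensions [L^3].
Pr (pressure) has dimensions [L^-1 M T^-2].

Left side: [L^2 M T^-2]
Right side: [L^-4 M T^-2]

The two sides have different dimensions, so the equation is NOT dimensionally consistent.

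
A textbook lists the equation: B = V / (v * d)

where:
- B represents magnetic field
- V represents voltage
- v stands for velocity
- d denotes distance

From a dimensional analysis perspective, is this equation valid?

Yes

B (magnetic field) has dimensions [I^-1 M T^-2].
V (voltage) has dimensions [I^-1 L^2 M T^-3].
v (velocity) has dimensions [L T^-1].
d (distance) has dimensions [L].

Left side: [I^-1 M T^-2]
Right side: [I^-1 M T^-2]

Both sides have the same dimensions, so the equation is dimensionally consistent.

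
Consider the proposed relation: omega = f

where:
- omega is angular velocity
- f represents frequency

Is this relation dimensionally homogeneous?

Yes

omega (angular velocity) has dimensions [T^-1].
f (frequency) has dimensions [T^-1].

Left side: [T^-1]
Right side: [T^-1]

Both sides have the same dimensions, so the equation is dimensionally consistent.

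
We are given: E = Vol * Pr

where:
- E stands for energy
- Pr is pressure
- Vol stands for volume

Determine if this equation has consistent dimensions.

Yes

E (energy) has dimensions [L^2 M T^-2].
Pr (pressure) has dimensions [L^-1 M T^-2].
Vol (volume) has dimensions [L^3].

Left side: [L^2 M T^-2]
Right side: [L^2 M T^-2]

Both sides have the same dimensions, so the equation is dimensionally consistent.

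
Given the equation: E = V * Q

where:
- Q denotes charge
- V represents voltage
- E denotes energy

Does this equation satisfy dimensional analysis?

Yes

Q (charge) has dimensions [I T].
V (voltage) has dimensions [I^-1 L^2 M T^-3].
E (energy) has dimensions [L^2 M T^-2].

Left side: [L^2 M T^-2]
Right side: [L^2 M T^-2]

Both sides have the same dimensions, so the equation is dimensionally consistent.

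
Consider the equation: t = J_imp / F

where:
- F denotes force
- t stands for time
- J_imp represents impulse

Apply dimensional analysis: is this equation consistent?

Yes

F (force) has dimensions [L M T^-2].
t (time) has dimensions [T].
J_imp (impulse) has dimensions [L M T^-1].

Left side: [T]
Right side: [T]

Both sides have the same dimensions, so the equation is dimensionally consistent.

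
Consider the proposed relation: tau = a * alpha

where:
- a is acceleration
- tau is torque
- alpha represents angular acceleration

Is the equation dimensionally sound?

No

a (acceleration) has dimensions [L T^-2].
tau (torque) has dimensions [L^2 M T^-2].
alpha (angular acceleration) has dimensions [T^-2].

Left side: [L^2 M T^-2]
Right side: [L T^-4]

The two sides have different dimensions, so the equation is NOT dimensionally consistent.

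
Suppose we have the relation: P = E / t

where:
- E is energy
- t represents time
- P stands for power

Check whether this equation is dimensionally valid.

Yes

E (energy) has dimensions [L^2 M T^-2].
t (time) has dimensions [T].
P (power) has dimensions [L^2 M T^-3].

Left side: [L^2 M T^-3]
Right side: [L^2 M T^-3]

Both sides have the same dimensions, so the equation is dimensionally consistent.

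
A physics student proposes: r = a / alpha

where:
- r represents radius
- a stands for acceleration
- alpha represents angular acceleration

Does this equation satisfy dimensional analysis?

Yes

r (radius) has dimensions [L].
a (acceleration) has dimensions [L T^-2].
alpha (angular acceleration) has dimensions [T^-2].

Left side: [L]
Right side: [L]

Both sides have the same dimensions, so the equation is dimensionally consistent.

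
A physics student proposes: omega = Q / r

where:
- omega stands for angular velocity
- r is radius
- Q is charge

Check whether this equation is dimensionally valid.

No

omega (angular velocity) has dimensions [T^-1].
r (radius) has dimensions [L].
Q (charge) has dimensions [I T].

Left side: [T^-1]
Right side: [I L^-1 T]

The two sides have different dimensions, so the equation is NOT dimensionally consistent.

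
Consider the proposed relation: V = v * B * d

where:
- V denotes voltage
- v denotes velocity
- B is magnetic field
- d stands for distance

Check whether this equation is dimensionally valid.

Yes

V (voltage) has dimensions [I^-1 L^2 M T^-3].
v (velocity) has dimensions [L T^-1].
B (magnetic field) has dimensions [I^-1 M T^-2].
d (distance) has dimensions [L].

Left side: [I^-1 L^2 M T^-3]
Right side: [I^-1 L^2 M T^-3]

Both sides have the same dimensions, so the equation is dimensionally consistent.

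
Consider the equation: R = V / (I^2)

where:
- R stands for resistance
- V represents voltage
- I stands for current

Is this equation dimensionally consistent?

No

R (resistance) has dimensions [I^-2 L^2 M T^-3].
V (voltage) has dimensions [I^-1 L^2 M T^-3].
I (current) has dimensions [I].

Left side: [I^-2 L^2 M T^-3]
Right side: [I^-3 L^2 M T^-3]

The two sides have different dimensions, so the equation is NOT dimensionally consistent.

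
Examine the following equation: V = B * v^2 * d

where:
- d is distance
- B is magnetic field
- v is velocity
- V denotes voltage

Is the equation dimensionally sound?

No

d (distance) has dimensions [L].
B (magnetic field) has dimensions [I^-1 M T^-2].
v (velocity) has dimensions [L T^-1].
V (voltage) has dimensions [I^-1 L^2 M T^-3].

Left side: [I^-1 L^2 M T^-3]
Right side: [I^-1 L^3 M T^-4]

The two sides have different dimensions, so the equation is NOT dimensionally consistent.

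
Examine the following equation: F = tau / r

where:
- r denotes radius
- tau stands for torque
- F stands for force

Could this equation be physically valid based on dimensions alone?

Yes

r (radius) has dimensions [L].
tau (torque) has dimensions [L^2 M T^-2].
F (force) has dimensions [L M T^-2].

Left side: [L M T^-2]
Right side: [L M T^-2]

Both sides have the same dimensions, so the equation is dimensionally consistent.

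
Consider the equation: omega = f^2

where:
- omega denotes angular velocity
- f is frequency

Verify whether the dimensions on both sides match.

No

omega (angular velocity) has dimensions [T^-1].
f (frequency) has dimensions [T^-1].

Left side: [T^-1]
Right side: [T^-2]

The two sides have different dimensions, so the equation is NOT dimensionally consistent.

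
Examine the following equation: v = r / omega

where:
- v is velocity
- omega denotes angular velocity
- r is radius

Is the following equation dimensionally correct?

No

v (velocity) has dimensions [L T^-1].
omega (angular velocity) has dimensions [T^-1].
r (radius) has dimensions [L].

Left side: [L T^-1]
Right side: [L T]

The two sides have different dimensions, so the equation is NOT dimensionally consistent.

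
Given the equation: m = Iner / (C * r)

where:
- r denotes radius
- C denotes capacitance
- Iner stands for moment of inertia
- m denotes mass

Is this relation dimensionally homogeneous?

No

r (radius) has dimensions [L].
C (capacitance) has dimensions [I^2 L^-2 M^-1 T^4].
Iner (moment of inertia) has dimensions [L^2 M].
m (mass) has dimensions [M].

Left side: [M]
Right side: [I^-2 L^3 M^2 T^-4]

The two sides have different dimensions, so the equation is NOT dimensionally consistent.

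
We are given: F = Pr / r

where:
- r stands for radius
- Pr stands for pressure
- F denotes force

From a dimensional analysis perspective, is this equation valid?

No

r (radius) has dimensions [L].
Pr (pressure) has dimensions [L^-1 M T^-2].
F (force) has dimensions [L M T^-2].

Left side: [L M T^-2]
Right side: [L^-2 M T^-2]

The two sides have different dimensions, so the equation is NOT dimensionally consistent.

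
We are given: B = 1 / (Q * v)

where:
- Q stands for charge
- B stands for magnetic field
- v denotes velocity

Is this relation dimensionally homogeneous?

No

Q (charge) has dimensions [I T].
B (magnetic field) has dimensions [I^-1 M T^-2].
v (velocity) has dimensions [L T^-1].

Left side: [I^-1 M T^-2]
Right side: [I^-1 L^-1]

The two sides have different dimensions, so the equation is NOT dimensionally consistent.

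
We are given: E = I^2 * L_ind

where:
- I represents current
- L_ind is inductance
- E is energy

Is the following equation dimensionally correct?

Yes

I (current) has dimensions [I].
L_ind (inductance) has dimensions [I^-2 L^2 M T^-2].
E (energy) has dimensions [L^2 M T^-2].

Left side: [L^2 M T^-2]
Right side: [L^2 M T^-2]

Both sides have the same dimensions, so the equation is dimensionally consistent.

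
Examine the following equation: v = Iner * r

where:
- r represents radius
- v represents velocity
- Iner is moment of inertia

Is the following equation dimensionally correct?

No

r (radius) has dimensions [L].
v (velocity) has dimensions [L T^-1].
Iner (moment of inertia) has dimensions [L^2 M].

Left side: [L T^-1]
Right side: [L^3 M]

The two sides have different dimensions, so the equation is NOT dimensionally consistent.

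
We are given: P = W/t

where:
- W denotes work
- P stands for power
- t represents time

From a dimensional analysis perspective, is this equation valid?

Yes

W (work) has dimensions [L^2 M T^-2].
P (power) has dimensions [L^2 M T^-3].
t (time) has dimensions [T].

Left side: [L^2 M T^-3]
Right side: [L^2 M T^-3]

Both sides have the same dimensions, so the equation is dimensionally consistent.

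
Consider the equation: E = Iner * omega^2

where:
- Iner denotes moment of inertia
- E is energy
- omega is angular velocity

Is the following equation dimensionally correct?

Yes

Iner (moment of inertia) has dimensions [L^2 M].
E (energy) has dimensions [L^2 M T^-2].
omega (angular velocity) has dimensions [T^-1].

Left side: [L^2 M T^-2]
Right side: [L^2 M T^-2]

Both sides have the same dimensions, so the equation is dimensionally consistent.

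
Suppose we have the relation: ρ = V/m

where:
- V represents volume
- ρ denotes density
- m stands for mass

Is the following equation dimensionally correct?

No

V (volume) has dimensions [L^3].
ρ (density) has dimensions [L^-3 M].
m (mass) has dimensions [M].

Left side: [L^-3 M]
Right side: [L^3 M^-1]

The two sides have different dimensions, so the equation is NOT dimensionally consistent.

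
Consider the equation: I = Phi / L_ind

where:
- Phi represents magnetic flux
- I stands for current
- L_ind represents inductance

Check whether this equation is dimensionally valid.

Yes

Phi (magnetic flux) has dimensions [I^-1 L^2 M T^-2].
I (current) has dimensions [I].
L_ind (inductance) has dimensions [I^-2 L^2 M T^-2].

Left side: [I]
Right side: [I]

Both sides have the same dimensions, so the equation is dimensionally consistent.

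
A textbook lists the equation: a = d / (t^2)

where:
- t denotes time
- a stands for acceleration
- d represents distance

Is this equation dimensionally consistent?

Yes

t (time) has dimensions [T].
a (acceleration) has dimensions [L T^-2].
d (distance) has dimensions [L].

Left side: [L T^-2]
Right side: [L T^-2]

Both sides have the same dimensions, so the equation is dimensionally consistent.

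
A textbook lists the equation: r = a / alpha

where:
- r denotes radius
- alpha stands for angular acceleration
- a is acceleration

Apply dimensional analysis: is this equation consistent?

Yes

r (radius) has dimensions [L].
alpha (angular acceleration) has dimensions [T^-2].
a (acceleration) has dimensions [L T^-2].

Left side: [L]
Right side: [L]

Both sides have the same dimensions, so the equation is dimensionally consistent.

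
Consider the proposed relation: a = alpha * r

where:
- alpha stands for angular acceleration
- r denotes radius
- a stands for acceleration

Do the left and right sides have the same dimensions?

Yes

alpha (angular acceleration) has dimensions [T^-2].
r (radius) has dimensions [L].
a (acceleration) has dimensions [L T^-2].

Left side: [L T^-2]
Right side: [L T^-2]

Both sides have the same dimensions, so the equation is dimensionally consistent.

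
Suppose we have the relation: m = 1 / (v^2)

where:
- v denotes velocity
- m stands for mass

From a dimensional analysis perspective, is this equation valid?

No

v (velocity) has dimensions [L T^-1].
m (mass) has dimensions [M].

Left side: [M]
Right side: [L^-2 T^2]

The two sides have different dimensions, so the equation is NOT dimensionally consistent.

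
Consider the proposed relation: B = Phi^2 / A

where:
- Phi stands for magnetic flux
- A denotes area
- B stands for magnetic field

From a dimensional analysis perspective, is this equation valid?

No

Phi (magnetic flux) has dimensions [I^-1 L^2 M T^-2].
A (area) has dimensions [L^2].
B (magnetic field) has dimensions [I^-1 M T^-2].

Left side: [I^-1 M T^-2]
Right side: [I^-2 L^2 M^2 T^-4]

The two sides have different dimensions, so the equation is NOT dimensionally consistent.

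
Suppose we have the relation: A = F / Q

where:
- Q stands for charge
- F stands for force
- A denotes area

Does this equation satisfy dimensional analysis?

No

Q (charge) has dimensions [I T].
F (force) has dimensions [L M T^-2].
A (area) has dimensions [L^2].

Left side: [L^2]
Right side: [I^-1 L M T^-3]

The two sides have different dimensions, so the equation is NOT dimensionally consistent.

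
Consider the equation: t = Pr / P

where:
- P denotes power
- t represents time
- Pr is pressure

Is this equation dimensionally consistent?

No

P (power) has dimensions [L^2 M T^-3].
t (time) has dimensions [T].
Pr (pressure) has dimensions [L^-1 M T^-2].

Left side: [T]
Right side: [L^-3 T]

The two sides have different dimensions, so the equation is NOT dimensionally consistent.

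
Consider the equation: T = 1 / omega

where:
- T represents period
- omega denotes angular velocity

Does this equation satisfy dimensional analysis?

Yes

T (period) has dimensions [T].
omega (angular velocity) has dimensions [T^-1].

Left side: [T]
Right side: [T]

Both sides have the same dimensions, so the equation is dimensionally consistent.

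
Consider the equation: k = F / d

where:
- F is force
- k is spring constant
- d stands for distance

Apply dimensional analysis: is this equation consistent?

Yes

F (force) has dimensions [L M T^-2].
k (spring constant) has dimensions [M T^-2].
d (distance) has dimensions [L].

Left side: [M T^-2]
Right side: [M T^-2]

Both sides have the same dimensions, so the equation is dimensionally consistent.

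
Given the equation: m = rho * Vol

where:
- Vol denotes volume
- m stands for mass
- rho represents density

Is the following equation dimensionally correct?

Yes

Vol (volume) has dimensions [L^3].
m (mass) has dimensions [M].
rho (density) has dimensions [L^-3 M].

Left side: [M]
Right side: [M]

Both sides have the same dimensions, so the equation is dimensionally consistent.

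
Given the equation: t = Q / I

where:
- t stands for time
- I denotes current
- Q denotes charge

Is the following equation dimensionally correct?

Yes

t (time) has dimensions [T].
I (current) has dimensions [I].
Q (charge) has dimensions [I T].

Left side: [T]
Right side: [T]

Both sides have the same dimensions, so the equation is dimensionally consistent.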